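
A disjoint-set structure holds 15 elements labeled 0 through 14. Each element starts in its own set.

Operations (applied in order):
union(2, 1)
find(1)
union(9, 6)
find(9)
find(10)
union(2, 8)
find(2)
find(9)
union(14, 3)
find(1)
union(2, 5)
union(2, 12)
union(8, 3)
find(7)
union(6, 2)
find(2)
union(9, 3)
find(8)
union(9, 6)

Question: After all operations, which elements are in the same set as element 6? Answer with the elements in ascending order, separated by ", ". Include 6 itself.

Answer: 1, 2, 3, 5, 6, 8, 9, 12, 14

Derivation:
Step 1: union(2, 1) -> merged; set of 2 now {1, 2}
Step 2: find(1) -> no change; set of 1 is {1, 2}
Step 3: union(9, 6) -> merged; set of 9 now {6, 9}
Step 4: find(9) -> no change; set of 9 is {6, 9}
Step 5: find(10) -> no change; set of 10 is {10}
Step 6: union(2, 8) -> merged; set of 2 now {1, 2, 8}
Step 7: find(2) -> no change; set of 2 is {1, 2, 8}
Step 8: find(9) -> no change; set of 9 is {6, 9}
Step 9: union(14, 3) -> merged; set of 14 now {3, 14}
Step 10: find(1) -> no change; set of 1 is {1, 2, 8}
Step 11: union(2, 5) -> merged; set of 2 now {1, 2, 5, 8}
Step 12: union(2, 12) -> merged; set of 2 now {1, 2, 5, 8, 12}
Step 13: union(8, 3) -> merged; set of 8 now {1, 2, 3, 5, 8, 12, 14}
Step 14: find(7) -> no change; set of 7 is {7}
Step 15: union(6, 2) -> merged; set of 6 now {1, 2, 3, 5, 6, 8, 9, 12, 14}
Step 16: find(2) -> no change; set of 2 is {1, 2, 3, 5, 6, 8, 9, 12, 14}
Step 17: union(9, 3) -> already same set; set of 9 now {1, 2, 3, 5, 6, 8, 9, 12, 14}
Step 18: find(8) -> no change; set of 8 is {1, 2, 3, 5, 6, 8, 9, 12, 14}
Step 19: union(9, 6) -> already same set; set of 9 now {1, 2, 3, 5, 6, 8, 9, 12, 14}
Component of 6: {1, 2, 3, 5, 6, 8, 9, 12, 14}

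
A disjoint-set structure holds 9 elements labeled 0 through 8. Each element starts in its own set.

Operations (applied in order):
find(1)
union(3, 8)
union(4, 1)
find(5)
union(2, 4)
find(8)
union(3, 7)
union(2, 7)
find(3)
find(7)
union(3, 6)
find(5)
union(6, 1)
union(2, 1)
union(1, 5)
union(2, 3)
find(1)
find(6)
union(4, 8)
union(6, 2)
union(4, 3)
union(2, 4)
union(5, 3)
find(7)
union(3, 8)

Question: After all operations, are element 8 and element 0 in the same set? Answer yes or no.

Step 1: find(1) -> no change; set of 1 is {1}
Step 2: union(3, 8) -> merged; set of 3 now {3, 8}
Step 3: union(4, 1) -> merged; set of 4 now {1, 4}
Step 4: find(5) -> no change; set of 5 is {5}
Step 5: union(2, 4) -> merged; set of 2 now {1, 2, 4}
Step 6: find(8) -> no change; set of 8 is {3, 8}
Step 7: union(3, 7) -> merged; set of 3 now {3, 7, 8}
Step 8: union(2, 7) -> merged; set of 2 now {1, 2, 3, 4, 7, 8}
Step 9: find(3) -> no change; set of 3 is {1, 2, 3, 4, 7, 8}
Step 10: find(7) -> no change; set of 7 is {1, 2, 3, 4, 7, 8}
Step 11: union(3, 6) -> merged; set of 3 now {1, 2, 3, 4, 6, 7, 8}
Step 12: find(5) -> no change; set of 5 is {5}
Step 13: union(6, 1) -> already same set; set of 6 now {1, 2, 3, 4, 6, 7, 8}
Step 14: union(2, 1) -> already same set; set of 2 now {1, 2, 3, 4, 6, 7, 8}
Step 15: union(1, 5) -> merged; set of 1 now {1, 2, 3, 4, 5, 6, 7, 8}
Step 16: union(2, 3) -> already same set; set of 2 now {1, 2, 3, 4, 5, 6, 7, 8}
Step 17: find(1) -> no change; set of 1 is {1, 2, 3, 4, 5, 6, 7, 8}
Step 18: find(6) -> no change; set of 6 is {1, 2, 3, 4, 5, 6, 7, 8}
Step 19: union(4, 8) -> already same set; set of 4 now {1, 2, 3, 4, 5, 6, 7, 8}
Step 20: union(6, 2) -> already same set; set of 6 now {1, 2, 3, 4, 5, 6, 7, 8}
Step 21: union(4, 3) -> already same set; set of 4 now {1, 2, 3, 4, 5, 6, 7, 8}
Step 22: union(2, 4) -> already same set; set of 2 now {1, 2, 3, 4, 5, 6, 7, 8}
Step 23: union(5, 3) -> already same set; set of 5 now {1, 2, 3, 4, 5, 6, 7, 8}
Step 24: find(7) -> no change; set of 7 is {1, 2, 3, 4, 5, 6, 7, 8}
Step 25: union(3, 8) -> already same set; set of 3 now {1, 2, 3, 4, 5, 6, 7, 8}
Set of 8: {1, 2, 3, 4, 5, 6, 7, 8}; 0 is not a member.

Answer: no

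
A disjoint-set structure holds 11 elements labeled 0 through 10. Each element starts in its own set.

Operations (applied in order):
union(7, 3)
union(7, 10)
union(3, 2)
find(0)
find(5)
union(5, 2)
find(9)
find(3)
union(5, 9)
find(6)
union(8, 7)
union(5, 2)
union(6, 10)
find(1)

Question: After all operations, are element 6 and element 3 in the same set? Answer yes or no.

Answer: yes

Derivation:
Step 1: union(7, 3) -> merged; set of 7 now {3, 7}
Step 2: union(7, 10) -> merged; set of 7 now {3, 7, 10}
Step 3: union(3, 2) -> merged; set of 3 now {2, 3, 7, 10}
Step 4: find(0) -> no change; set of 0 is {0}
Step 5: find(5) -> no change; set of 5 is {5}
Step 6: union(5, 2) -> merged; set of 5 now {2, 3, 5, 7, 10}
Step 7: find(9) -> no change; set of 9 is {9}
Step 8: find(3) -> no change; set of 3 is {2, 3, 5, 7, 10}
Step 9: union(5, 9) -> merged; set of 5 now {2, 3, 5, 7, 9, 10}
Step 10: find(6) -> no change; set of 6 is {6}
Step 11: union(8, 7) -> merged; set of 8 now {2, 3, 5, 7, 8, 9, 10}
Step 12: union(5, 2) -> already same set; set of 5 now {2, 3, 5, 7, 8, 9, 10}
Step 13: union(6, 10) -> merged; set of 6 now {2, 3, 5, 6, 7, 8, 9, 10}
Step 14: find(1) -> no change; set of 1 is {1}
Set of 6: {2, 3, 5, 6, 7, 8, 9, 10}; 3 is a member.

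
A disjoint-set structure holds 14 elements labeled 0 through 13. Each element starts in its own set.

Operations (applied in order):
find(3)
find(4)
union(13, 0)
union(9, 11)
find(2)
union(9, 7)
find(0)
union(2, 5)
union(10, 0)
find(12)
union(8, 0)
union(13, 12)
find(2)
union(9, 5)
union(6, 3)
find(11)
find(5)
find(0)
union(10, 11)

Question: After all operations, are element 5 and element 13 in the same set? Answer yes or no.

Answer: yes

Derivation:
Step 1: find(3) -> no change; set of 3 is {3}
Step 2: find(4) -> no change; set of 4 is {4}
Step 3: union(13, 0) -> merged; set of 13 now {0, 13}
Step 4: union(9, 11) -> merged; set of 9 now {9, 11}
Step 5: find(2) -> no change; set of 2 is {2}
Step 6: union(9, 7) -> merged; set of 9 now {7, 9, 11}
Step 7: find(0) -> no change; set of 0 is {0, 13}
Step 8: union(2, 5) -> merged; set of 2 now {2, 5}
Step 9: union(10, 0) -> merged; set of 10 now {0, 10, 13}
Step 10: find(12) -> no change; set of 12 is {12}
Step 11: union(8, 0) -> merged; set of 8 now {0, 8, 10, 13}
Step 12: union(13, 12) -> merged; set of 13 now {0, 8, 10, 12, 13}
Step 13: find(2) -> no change; set of 2 is {2, 5}
Step 14: union(9, 5) -> merged; set of 9 now {2, 5, 7, 9, 11}
Step 15: union(6, 3) -> merged; set of 6 now {3, 6}
Step 16: find(11) -> no change; set of 11 is {2, 5, 7, 9, 11}
Step 17: find(5) -> no change; set of 5 is {2, 5, 7, 9, 11}
Step 18: find(0) -> no change; set of 0 is {0, 8, 10, 12, 13}
Step 19: union(10, 11) -> merged; set of 10 now {0, 2, 5, 7, 8, 9, 10, 11, 12, 13}
Set of 5: {0, 2, 5, 7, 8, 9, 10, 11, 12, 13}; 13 is a member.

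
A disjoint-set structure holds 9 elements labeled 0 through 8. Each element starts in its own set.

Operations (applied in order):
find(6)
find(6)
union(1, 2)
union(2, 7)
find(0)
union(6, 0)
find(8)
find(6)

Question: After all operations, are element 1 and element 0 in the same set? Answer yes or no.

Answer: no

Derivation:
Step 1: find(6) -> no change; set of 6 is {6}
Step 2: find(6) -> no change; set of 6 is {6}
Step 3: union(1, 2) -> merged; set of 1 now {1, 2}
Step 4: union(2, 7) -> merged; set of 2 now {1, 2, 7}
Step 5: find(0) -> no change; set of 0 is {0}
Step 6: union(6, 0) -> merged; set of 6 now {0, 6}
Step 7: find(8) -> no change; set of 8 is {8}
Step 8: find(6) -> no change; set of 6 is {0, 6}
Set of 1: {1, 2, 7}; 0 is not a member.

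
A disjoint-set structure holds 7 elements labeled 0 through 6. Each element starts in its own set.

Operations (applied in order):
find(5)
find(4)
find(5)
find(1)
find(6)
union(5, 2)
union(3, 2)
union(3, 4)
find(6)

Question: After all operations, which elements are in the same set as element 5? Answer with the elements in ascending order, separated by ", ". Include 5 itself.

Answer: 2, 3, 4, 5

Derivation:
Step 1: find(5) -> no change; set of 5 is {5}
Step 2: find(4) -> no change; set of 4 is {4}
Step 3: find(5) -> no change; set of 5 is {5}
Step 4: find(1) -> no change; set of 1 is {1}
Step 5: find(6) -> no change; set of 6 is {6}
Step 6: union(5, 2) -> merged; set of 5 now {2, 5}
Step 7: union(3, 2) -> merged; set of 3 now {2, 3, 5}
Step 8: union(3, 4) -> merged; set of 3 now {2, 3, 4, 5}
Step 9: find(6) -> no change; set of 6 is {6}
Component of 5: {2, 3, 4, 5}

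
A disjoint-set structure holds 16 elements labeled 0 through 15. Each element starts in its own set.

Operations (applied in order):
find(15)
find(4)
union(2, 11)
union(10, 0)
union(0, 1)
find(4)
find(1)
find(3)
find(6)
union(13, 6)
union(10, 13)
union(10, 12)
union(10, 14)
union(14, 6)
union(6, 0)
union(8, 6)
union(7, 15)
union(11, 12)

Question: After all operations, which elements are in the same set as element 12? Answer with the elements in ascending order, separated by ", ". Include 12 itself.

Answer: 0, 1, 2, 6, 8, 10, 11, 12, 13, 14

Derivation:
Step 1: find(15) -> no change; set of 15 is {15}
Step 2: find(4) -> no change; set of 4 is {4}
Step 3: union(2, 11) -> merged; set of 2 now {2, 11}
Step 4: union(10, 0) -> merged; set of 10 now {0, 10}
Step 5: union(0, 1) -> merged; set of 0 now {0, 1, 10}
Step 6: find(4) -> no change; set of 4 is {4}
Step 7: find(1) -> no change; set of 1 is {0, 1, 10}
Step 8: find(3) -> no change; set of 3 is {3}
Step 9: find(6) -> no change; set of 6 is {6}
Step 10: union(13, 6) -> merged; set of 13 now {6, 13}
Step 11: union(10, 13) -> merged; set of 10 now {0, 1, 6, 10, 13}
Step 12: union(10, 12) -> merged; set of 10 now {0, 1, 6, 10, 12, 13}
Step 13: union(10, 14) -> merged; set of 10 now {0, 1, 6, 10, 12, 13, 14}
Step 14: union(14, 6) -> already same set; set of 14 now {0, 1, 6, 10, 12, 13, 14}
Step 15: union(6, 0) -> already same set; set of 6 now {0, 1, 6, 10, 12, 13, 14}
Step 16: union(8, 6) -> merged; set of 8 now {0, 1, 6, 8, 10, 12, 13, 14}
Step 17: union(7, 15) -> merged; set of 7 now {7, 15}
Step 18: union(11, 12) -> merged; set of 11 now {0, 1, 2, 6, 8, 10, 11, 12, 13, 14}
Component of 12: {0, 1, 2, 6, 8, 10, 11, 12, 13, 14}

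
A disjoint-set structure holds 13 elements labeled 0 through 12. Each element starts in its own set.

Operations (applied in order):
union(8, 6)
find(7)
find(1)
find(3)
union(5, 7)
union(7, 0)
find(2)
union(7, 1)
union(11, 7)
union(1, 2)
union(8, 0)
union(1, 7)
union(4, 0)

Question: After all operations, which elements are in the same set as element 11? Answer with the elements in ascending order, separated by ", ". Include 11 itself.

Answer: 0, 1, 2, 4, 5, 6, 7, 8, 11

Derivation:
Step 1: union(8, 6) -> merged; set of 8 now {6, 8}
Step 2: find(7) -> no change; set of 7 is {7}
Step 3: find(1) -> no change; set of 1 is {1}
Step 4: find(3) -> no change; set of 3 is {3}
Step 5: union(5, 7) -> merged; set of 5 now {5, 7}
Step 6: union(7, 0) -> merged; set of 7 now {0, 5, 7}
Step 7: find(2) -> no change; set of 2 is {2}
Step 8: union(7, 1) -> merged; set of 7 now {0, 1, 5, 7}
Step 9: union(11, 7) -> merged; set of 11 now {0, 1, 5, 7, 11}
Step 10: union(1, 2) -> merged; set of 1 now {0, 1, 2, 5, 7, 11}
Step 11: union(8, 0) -> merged; set of 8 now {0, 1, 2, 5, 6, 7, 8, 11}
Step 12: union(1, 7) -> already same set; set of 1 now {0, 1, 2, 5, 6, 7, 8, 11}
Step 13: union(4, 0) -> merged; set of 4 now {0, 1, 2, 4, 5, 6, 7, 8, 11}
Component of 11: {0, 1, 2, 4, 5, 6, 7, 8, 11}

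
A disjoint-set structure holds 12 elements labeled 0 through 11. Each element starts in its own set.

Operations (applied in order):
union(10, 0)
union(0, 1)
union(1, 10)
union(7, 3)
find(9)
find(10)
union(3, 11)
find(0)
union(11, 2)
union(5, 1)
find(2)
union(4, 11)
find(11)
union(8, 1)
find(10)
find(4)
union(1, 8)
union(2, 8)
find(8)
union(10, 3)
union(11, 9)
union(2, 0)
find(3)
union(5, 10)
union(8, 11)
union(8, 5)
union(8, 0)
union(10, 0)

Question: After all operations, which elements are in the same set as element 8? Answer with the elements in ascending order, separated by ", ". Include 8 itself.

Answer: 0, 1, 2, 3, 4, 5, 7, 8, 9, 10, 11

Derivation:
Step 1: union(10, 0) -> merged; set of 10 now {0, 10}
Step 2: union(0, 1) -> merged; set of 0 now {0, 1, 10}
Step 3: union(1, 10) -> already same set; set of 1 now {0, 1, 10}
Step 4: union(7, 3) -> merged; set of 7 now {3, 7}
Step 5: find(9) -> no change; set of 9 is {9}
Step 6: find(10) -> no change; set of 10 is {0, 1, 10}
Step 7: union(3, 11) -> merged; set of 3 now {3, 7, 11}
Step 8: find(0) -> no change; set of 0 is {0, 1, 10}
Step 9: union(11, 2) -> merged; set of 11 now {2, 3, 7, 11}
Step 10: union(5, 1) -> merged; set of 5 now {0, 1, 5, 10}
Step 11: find(2) -> no change; set of 2 is {2, 3, 7, 11}
Step 12: union(4, 11) -> merged; set of 4 now {2, 3, 4, 7, 11}
Step 13: find(11) -> no change; set of 11 is {2, 3, 4, 7, 11}
Step 14: union(8, 1) -> merged; set of 8 now {0, 1, 5, 8, 10}
Step 15: find(10) -> no change; set of 10 is {0, 1, 5, 8, 10}
Step 16: find(4) -> no change; set of 4 is {2, 3, 4, 7, 11}
Step 17: union(1, 8) -> already same set; set of 1 now {0, 1, 5, 8, 10}
Step 18: union(2, 8) -> merged; set of 2 now {0, 1, 2, 3, 4, 5, 7, 8, 10, 11}
Step 19: find(8) -> no change; set of 8 is {0, 1, 2, 3, 4, 5, 7, 8, 10, 11}
Step 20: union(10, 3) -> already same set; set of 10 now {0, 1, 2, 3, 4, 5, 7, 8, 10, 11}
Step 21: union(11, 9) -> merged; set of 11 now {0, 1, 2, 3, 4, 5, 7, 8, 9, 10, 11}
Step 22: union(2, 0) -> already same set; set of 2 now {0, 1, 2, 3, 4, 5, 7, 8, 9, 10, 11}
Step 23: find(3) -> no change; set of 3 is {0, 1, 2, 3, 4, 5, 7, 8, 9, 10, 11}
Step 24: union(5, 10) -> already same set; set of 5 now {0, 1, 2, 3, 4, 5, 7, 8, 9, 10, 11}
Step 25: union(8, 11) -> already same set; set of 8 now {0, 1, 2, 3, 4, 5, 7, 8, 9, 10, 11}
Step 26: union(8, 5) -> already same set; set of 8 now {0, 1, 2, 3, 4, 5, 7, 8, 9, 10, 11}
Step 27: union(8, 0) -> already same set; set of 8 now {0, 1, 2, 3, 4, 5, 7, 8, 9, 10, 11}
Step 28: union(10, 0) -> already same set; set of 10 now {0, 1, 2, 3, 4, 5, 7, 8, 9, 10, 11}
Component of 8: {0, 1, 2, 3, 4, 5, 7, 8, 9, 10, 11}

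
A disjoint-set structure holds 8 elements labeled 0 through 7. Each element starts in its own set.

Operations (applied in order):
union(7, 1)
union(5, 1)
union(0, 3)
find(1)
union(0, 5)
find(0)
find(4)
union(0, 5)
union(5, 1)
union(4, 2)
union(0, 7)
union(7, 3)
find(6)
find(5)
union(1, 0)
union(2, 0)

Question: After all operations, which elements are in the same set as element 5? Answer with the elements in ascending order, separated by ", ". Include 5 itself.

Step 1: union(7, 1) -> merged; set of 7 now {1, 7}
Step 2: union(5, 1) -> merged; set of 5 now {1, 5, 7}
Step 3: union(0, 3) -> merged; set of 0 now {0, 3}
Step 4: find(1) -> no change; set of 1 is {1, 5, 7}
Step 5: union(0, 5) -> merged; set of 0 now {0, 1, 3, 5, 7}
Step 6: find(0) -> no change; set of 0 is {0, 1, 3, 5, 7}
Step 7: find(4) -> no change; set of 4 is {4}
Step 8: union(0, 5) -> already same set; set of 0 now {0, 1, 3, 5, 7}
Step 9: union(5, 1) -> already same set; set of 5 now {0, 1, 3, 5, 7}
Step 10: union(4, 2) -> merged; set of 4 now {2, 4}
Step 11: union(0, 7) -> already same set; set of 0 now {0, 1, 3, 5, 7}
Step 12: union(7, 3) -> already same set; set of 7 now {0, 1, 3, 5, 7}
Step 13: find(6) -> no change; set of 6 is {6}
Step 14: find(5) -> no change; set of 5 is {0, 1, 3, 5, 7}
Step 15: union(1, 0) -> already same set; set of 1 now {0, 1, 3, 5, 7}
Step 16: union(2, 0) -> merged; set of 2 now {0, 1, 2, 3, 4, 5, 7}
Component of 5: {0, 1, 2, 3, 4, 5, 7}

Answer: 0, 1, 2, 3, 4, 5, 7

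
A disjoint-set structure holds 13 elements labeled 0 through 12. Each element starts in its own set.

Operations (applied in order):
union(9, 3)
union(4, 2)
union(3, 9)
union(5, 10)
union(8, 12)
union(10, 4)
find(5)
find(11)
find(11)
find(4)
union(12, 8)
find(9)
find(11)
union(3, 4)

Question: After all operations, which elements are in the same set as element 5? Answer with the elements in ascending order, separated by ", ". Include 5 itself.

Answer: 2, 3, 4, 5, 9, 10

Derivation:
Step 1: union(9, 3) -> merged; set of 9 now {3, 9}
Step 2: union(4, 2) -> merged; set of 4 now {2, 4}
Step 3: union(3, 9) -> already same set; set of 3 now {3, 9}
Step 4: union(5, 10) -> merged; set of 5 now {5, 10}
Step 5: union(8, 12) -> merged; set of 8 now {8, 12}
Step 6: union(10, 4) -> merged; set of 10 now {2, 4, 5, 10}
Step 7: find(5) -> no change; set of 5 is {2, 4, 5, 10}
Step 8: find(11) -> no change; set of 11 is {11}
Step 9: find(11) -> no change; set of 11 is {11}
Step 10: find(4) -> no change; set of 4 is {2, 4, 5, 10}
Step 11: union(12, 8) -> already same set; set of 12 now {8, 12}
Step 12: find(9) -> no change; set of 9 is {3, 9}
Step 13: find(11) -> no change; set of 11 is {11}
Step 14: union(3, 4) -> merged; set of 3 now {2, 3, 4, 5, 9, 10}
Component of 5: {2, 3, 4, 5, 9, 10}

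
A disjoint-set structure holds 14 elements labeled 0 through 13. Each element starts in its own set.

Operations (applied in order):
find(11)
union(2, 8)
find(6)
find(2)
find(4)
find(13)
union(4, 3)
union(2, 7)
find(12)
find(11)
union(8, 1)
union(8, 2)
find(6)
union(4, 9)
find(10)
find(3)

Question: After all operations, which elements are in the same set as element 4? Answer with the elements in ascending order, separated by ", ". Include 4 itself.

Step 1: find(11) -> no change; set of 11 is {11}
Step 2: union(2, 8) -> merged; set of 2 now {2, 8}
Step 3: find(6) -> no change; set of 6 is {6}
Step 4: find(2) -> no change; set of 2 is {2, 8}
Step 5: find(4) -> no change; set of 4 is {4}
Step 6: find(13) -> no change; set of 13 is {13}
Step 7: union(4, 3) -> merged; set of 4 now {3, 4}
Step 8: union(2, 7) -> merged; set of 2 now {2, 7, 8}
Step 9: find(12) -> no change; set of 12 is {12}
Step 10: find(11) -> no change; set of 11 is {11}
Step 11: union(8, 1) -> merged; set of 8 now {1, 2, 7, 8}
Step 12: union(8, 2) -> already same set; set of 8 now {1, 2, 7, 8}
Step 13: find(6) -> no change; set of 6 is {6}
Step 14: union(4, 9) -> merged; set of 4 now {3, 4, 9}
Step 15: find(10) -> no change; set of 10 is {10}
Step 16: find(3) -> no change; set of 3 is {3, 4, 9}
Component of 4: {3, 4, 9}

Answer: 3, 4, 9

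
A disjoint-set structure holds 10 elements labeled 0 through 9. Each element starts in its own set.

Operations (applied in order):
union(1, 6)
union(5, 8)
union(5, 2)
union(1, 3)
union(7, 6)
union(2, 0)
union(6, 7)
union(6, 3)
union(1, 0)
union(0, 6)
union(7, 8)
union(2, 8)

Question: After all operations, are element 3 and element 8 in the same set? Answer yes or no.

Step 1: union(1, 6) -> merged; set of 1 now {1, 6}
Step 2: union(5, 8) -> merged; set of 5 now {5, 8}
Step 3: union(5, 2) -> merged; set of 5 now {2, 5, 8}
Step 4: union(1, 3) -> merged; set of 1 now {1, 3, 6}
Step 5: union(7, 6) -> merged; set of 7 now {1, 3, 6, 7}
Step 6: union(2, 0) -> merged; set of 2 now {0, 2, 5, 8}
Step 7: union(6, 7) -> already same set; set of 6 now {1, 3, 6, 7}
Step 8: union(6, 3) -> already same set; set of 6 now {1, 3, 6, 7}
Step 9: union(1, 0) -> merged; set of 1 now {0, 1, 2, 3, 5, 6, 7, 8}
Step 10: union(0, 6) -> already same set; set of 0 now {0, 1, 2, 3, 5, 6, 7, 8}
Step 11: union(7, 8) -> already same set; set of 7 now {0, 1, 2, 3, 5, 6, 7, 8}
Step 12: union(2, 8) -> already same set; set of 2 now {0, 1, 2, 3, 5, 6, 7, 8}
Set of 3: {0, 1, 2, 3, 5, 6, 7, 8}; 8 is a member.

Answer: yes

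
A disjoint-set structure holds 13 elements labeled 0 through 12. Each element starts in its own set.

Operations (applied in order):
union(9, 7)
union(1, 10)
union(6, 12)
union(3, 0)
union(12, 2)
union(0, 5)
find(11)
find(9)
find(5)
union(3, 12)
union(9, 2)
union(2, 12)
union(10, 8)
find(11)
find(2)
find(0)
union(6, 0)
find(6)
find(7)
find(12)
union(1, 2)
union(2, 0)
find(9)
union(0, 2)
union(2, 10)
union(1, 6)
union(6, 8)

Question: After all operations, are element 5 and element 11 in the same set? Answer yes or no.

Step 1: union(9, 7) -> merged; set of 9 now {7, 9}
Step 2: union(1, 10) -> merged; set of 1 now {1, 10}
Step 3: union(6, 12) -> merged; set of 6 now {6, 12}
Step 4: union(3, 0) -> merged; set of 3 now {0, 3}
Step 5: union(12, 2) -> merged; set of 12 now {2, 6, 12}
Step 6: union(0, 5) -> merged; set of 0 now {0, 3, 5}
Step 7: find(11) -> no change; set of 11 is {11}
Step 8: find(9) -> no change; set of 9 is {7, 9}
Step 9: find(5) -> no change; set of 5 is {0, 3, 5}
Step 10: union(3, 12) -> merged; set of 3 now {0, 2, 3, 5, 6, 12}
Step 11: union(9, 2) -> merged; set of 9 now {0, 2, 3, 5, 6, 7, 9, 12}
Step 12: union(2, 12) -> already same set; set of 2 now {0, 2, 3, 5, 6, 7, 9, 12}
Step 13: union(10, 8) -> merged; set of 10 now {1, 8, 10}
Step 14: find(11) -> no change; set of 11 is {11}
Step 15: find(2) -> no change; set of 2 is {0, 2, 3, 5, 6, 7, 9, 12}
Step 16: find(0) -> no change; set of 0 is {0, 2, 3, 5, 6, 7, 9, 12}
Step 17: union(6, 0) -> already same set; set of 6 now {0, 2, 3, 5, 6, 7, 9, 12}
Step 18: find(6) -> no change; set of 6 is {0, 2, 3, 5, 6, 7, 9, 12}
Step 19: find(7) -> no change; set of 7 is {0, 2, 3, 5, 6, 7, 9, 12}
Step 20: find(12) -> no change; set of 12 is {0, 2, 3, 5, 6, 7, 9, 12}
Step 21: union(1, 2) -> merged; set of 1 now {0, 1, 2, 3, 5, 6, 7, 8, 9, 10, 12}
Step 22: union(2, 0) -> already same set; set of 2 now {0, 1, 2, 3, 5, 6, 7, 8, 9, 10, 12}
Step 23: find(9) -> no change; set of 9 is {0, 1, 2, 3, 5, 6, 7, 8, 9, 10, 12}
Step 24: union(0, 2) -> already same set; set of 0 now {0, 1, 2, 3, 5, 6, 7, 8, 9, 10, 12}
Step 25: union(2, 10) -> already same set; set of 2 now {0, 1, 2, 3, 5, 6, 7, 8, 9, 10, 12}
Step 26: union(1, 6) -> already same set; set of 1 now {0, 1, 2, 3, 5, 6, 7, 8, 9, 10, 12}
Step 27: union(6, 8) -> already same set; set of 6 now {0, 1, 2, 3, 5, 6, 7, 8, 9, 10, 12}
Set of 5: {0, 1, 2, 3, 5, 6, 7, 8, 9, 10, 12}; 11 is not a member.

Answer: no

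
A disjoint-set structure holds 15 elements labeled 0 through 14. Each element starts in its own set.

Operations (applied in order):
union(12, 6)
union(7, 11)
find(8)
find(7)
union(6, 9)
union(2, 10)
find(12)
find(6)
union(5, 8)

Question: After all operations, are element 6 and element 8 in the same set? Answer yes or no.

Step 1: union(12, 6) -> merged; set of 12 now {6, 12}
Step 2: union(7, 11) -> merged; set of 7 now {7, 11}
Step 3: find(8) -> no change; set of 8 is {8}
Step 4: find(7) -> no change; set of 7 is {7, 11}
Step 5: union(6, 9) -> merged; set of 6 now {6, 9, 12}
Step 6: union(2, 10) -> merged; set of 2 now {2, 10}
Step 7: find(12) -> no change; set of 12 is {6, 9, 12}
Step 8: find(6) -> no change; set of 6 is {6, 9, 12}
Step 9: union(5, 8) -> merged; set of 5 now {5, 8}
Set of 6: {6, 9, 12}; 8 is not a member.

Answer: no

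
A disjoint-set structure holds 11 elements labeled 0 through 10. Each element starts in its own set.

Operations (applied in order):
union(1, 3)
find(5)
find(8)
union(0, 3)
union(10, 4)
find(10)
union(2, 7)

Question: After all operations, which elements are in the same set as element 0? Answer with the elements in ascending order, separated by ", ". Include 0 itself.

Answer: 0, 1, 3

Derivation:
Step 1: union(1, 3) -> merged; set of 1 now {1, 3}
Step 2: find(5) -> no change; set of 5 is {5}
Step 3: find(8) -> no change; set of 8 is {8}
Step 4: union(0, 3) -> merged; set of 0 now {0, 1, 3}
Step 5: union(10, 4) -> merged; set of 10 now {4, 10}
Step 6: find(10) -> no change; set of 10 is {4, 10}
Step 7: union(2, 7) -> merged; set of 2 now {2, 7}
Component of 0: {0, 1, 3}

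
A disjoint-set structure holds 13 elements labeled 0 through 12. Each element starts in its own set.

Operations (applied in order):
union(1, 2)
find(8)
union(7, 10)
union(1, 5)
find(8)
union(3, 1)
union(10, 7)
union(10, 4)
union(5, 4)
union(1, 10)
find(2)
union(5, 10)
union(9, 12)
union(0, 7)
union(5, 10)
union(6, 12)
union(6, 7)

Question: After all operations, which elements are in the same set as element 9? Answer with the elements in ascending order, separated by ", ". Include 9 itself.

Step 1: union(1, 2) -> merged; set of 1 now {1, 2}
Step 2: find(8) -> no change; set of 8 is {8}
Step 3: union(7, 10) -> merged; set of 7 now {7, 10}
Step 4: union(1, 5) -> merged; set of 1 now {1, 2, 5}
Step 5: find(8) -> no change; set of 8 is {8}
Step 6: union(3, 1) -> merged; set of 3 now {1, 2, 3, 5}
Step 7: union(10, 7) -> already same set; set of 10 now {7, 10}
Step 8: union(10, 4) -> merged; set of 10 now {4, 7, 10}
Step 9: union(5, 4) -> merged; set of 5 now {1, 2, 3, 4, 5, 7, 10}
Step 10: union(1, 10) -> already same set; set of 1 now {1, 2, 3, 4, 5, 7, 10}
Step 11: find(2) -> no change; set of 2 is {1, 2, 3, 4, 5, 7, 10}
Step 12: union(5, 10) -> already same set; set of 5 now {1, 2, 3, 4, 5, 7, 10}
Step 13: union(9, 12) -> merged; set of 9 now {9, 12}
Step 14: union(0, 7) -> merged; set of 0 now {0, 1, 2, 3, 4, 5, 7, 10}
Step 15: union(5, 10) -> already same set; set of 5 now {0, 1, 2, 3, 4, 5, 7, 10}
Step 16: union(6, 12) -> merged; set of 6 now {6, 9, 12}
Step 17: union(6, 7) -> merged; set of 6 now {0, 1, 2, 3, 4, 5, 6, 7, 9, 10, 12}
Component of 9: {0, 1, 2, 3, 4, 5, 6, 7, 9, 10, 12}

Answer: 0, 1, 2, 3, 4, 5, 6, 7, 9, 10, 12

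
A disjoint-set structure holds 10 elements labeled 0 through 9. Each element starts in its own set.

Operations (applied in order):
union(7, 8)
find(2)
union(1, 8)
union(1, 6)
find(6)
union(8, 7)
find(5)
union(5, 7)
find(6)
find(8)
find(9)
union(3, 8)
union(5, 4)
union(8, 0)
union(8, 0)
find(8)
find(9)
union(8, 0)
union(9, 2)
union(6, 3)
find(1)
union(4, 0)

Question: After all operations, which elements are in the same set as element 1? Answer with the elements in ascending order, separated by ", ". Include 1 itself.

Step 1: union(7, 8) -> merged; set of 7 now {7, 8}
Step 2: find(2) -> no change; set of 2 is {2}
Step 3: union(1, 8) -> merged; set of 1 now {1, 7, 8}
Step 4: union(1, 6) -> merged; set of 1 now {1, 6, 7, 8}
Step 5: find(6) -> no change; set of 6 is {1, 6, 7, 8}
Step 6: union(8, 7) -> already same set; set of 8 now {1, 6, 7, 8}
Step 7: find(5) -> no change; set of 5 is {5}
Step 8: union(5, 7) -> merged; set of 5 now {1, 5, 6, 7, 8}
Step 9: find(6) -> no change; set of 6 is {1, 5, 6, 7, 8}
Step 10: find(8) -> no change; set of 8 is {1, 5, 6, 7, 8}
Step 11: find(9) -> no change; set of 9 is {9}
Step 12: union(3, 8) -> merged; set of 3 now {1, 3, 5, 6, 7, 8}
Step 13: union(5, 4) -> merged; set of 5 now {1, 3, 4, 5, 6, 7, 8}
Step 14: union(8, 0) -> merged; set of 8 now {0, 1, 3, 4, 5, 6, 7, 8}
Step 15: union(8, 0) -> already same set; set of 8 now {0, 1, 3, 4, 5, 6, 7, 8}
Step 16: find(8) -> no change; set of 8 is {0, 1, 3, 4, 5, 6, 7, 8}
Step 17: find(9) -> no change; set of 9 is {9}
Step 18: union(8, 0) -> already same set; set of 8 now {0, 1, 3, 4, 5, 6, 7, 8}
Step 19: union(9, 2) -> merged; set of 9 now {2, 9}
Step 20: union(6, 3) -> already same set; set of 6 now {0, 1, 3, 4, 5, 6, 7, 8}
Step 21: find(1) -> no change; set of 1 is {0, 1, 3, 4, 5, 6, 7, 8}
Step 22: union(4, 0) -> already same set; set of 4 now {0, 1, 3, 4, 5, 6, 7, 8}
Component of 1: {0, 1, 3, 4, 5, 6, 7, 8}

Answer: 0, 1, 3, 4, 5, 6, 7, 8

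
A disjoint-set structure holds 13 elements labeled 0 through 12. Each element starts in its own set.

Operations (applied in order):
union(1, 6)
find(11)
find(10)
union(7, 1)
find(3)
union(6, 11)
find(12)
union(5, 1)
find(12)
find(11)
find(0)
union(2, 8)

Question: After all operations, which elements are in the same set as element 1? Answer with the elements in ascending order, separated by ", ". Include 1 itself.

Answer: 1, 5, 6, 7, 11

Derivation:
Step 1: union(1, 6) -> merged; set of 1 now {1, 6}
Step 2: find(11) -> no change; set of 11 is {11}
Step 3: find(10) -> no change; set of 10 is {10}
Step 4: union(7, 1) -> merged; set of 7 now {1, 6, 7}
Step 5: find(3) -> no change; set of 3 is {3}
Step 6: union(6, 11) -> merged; set of 6 now {1, 6, 7, 11}
Step 7: find(12) -> no change; set of 12 is {12}
Step 8: union(5, 1) -> merged; set of 5 now {1, 5, 6, 7, 11}
Step 9: find(12) -> no change; set of 12 is {12}
Step 10: find(11) -> no change; set of 11 is {1, 5, 6, 7, 11}
Step 11: find(0) -> no change; set of 0 is {0}
Step 12: union(2, 8) -> merged; set of 2 now {2, 8}
Component of 1: {1, 5, 6, 7, 11}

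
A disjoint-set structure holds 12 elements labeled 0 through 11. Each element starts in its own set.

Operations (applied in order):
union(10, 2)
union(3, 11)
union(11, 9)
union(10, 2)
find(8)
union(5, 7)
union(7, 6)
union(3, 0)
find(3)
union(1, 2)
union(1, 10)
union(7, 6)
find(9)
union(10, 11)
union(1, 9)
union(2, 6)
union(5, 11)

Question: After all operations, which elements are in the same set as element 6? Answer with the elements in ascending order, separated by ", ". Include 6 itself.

Answer: 0, 1, 2, 3, 5, 6, 7, 9, 10, 11

Derivation:
Step 1: union(10, 2) -> merged; set of 10 now {2, 10}
Step 2: union(3, 11) -> merged; set of 3 now {3, 11}
Step 3: union(11, 9) -> merged; set of 11 now {3, 9, 11}
Step 4: union(10, 2) -> already same set; set of 10 now {2, 10}
Step 5: find(8) -> no change; set of 8 is {8}
Step 6: union(5, 7) -> merged; set of 5 now {5, 7}
Step 7: union(7, 6) -> merged; set of 7 now {5, 6, 7}
Step 8: union(3, 0) -> merged; set of 3 now {0, 3, 9, 11}
Step 9: find(3) -> no change; set of 3 is {0, 3, 9, 11}
Step 10: union(1, 2) -> merged; set of 1 now {1, 2, 10}
Step 11: union(1, 10) -> already same set; set of 1 now {1, 2, 10}
Step 12: union(7, 6) -> already same set; set of 7 now {5, 6, 7}
Step 13: find(9) -> no change; set of 9 is {0, 3, 9, 11}
Step 14: union(10, 11) -> merged; set of 10 now {0, 1, 2, 3, 9, 10, 11}
Step 15: union(1, 9) -> already same set; set of 1 now {0, 1, 2, 3, 9, 10, 11}
Step 16: union(2, 6) -> merged; set of 2 now {0, 1, 2, 3, 5, 6, 7, 9, 10, 11}
Step 17: union(5, 11) -> already same set; set of 5 now {0, 1, 2, 3, 5, 6, 7, 9, 10, 11}
Component of 6: {0, 1, 2, 3, 5, 6, 7, 9, 10, 11}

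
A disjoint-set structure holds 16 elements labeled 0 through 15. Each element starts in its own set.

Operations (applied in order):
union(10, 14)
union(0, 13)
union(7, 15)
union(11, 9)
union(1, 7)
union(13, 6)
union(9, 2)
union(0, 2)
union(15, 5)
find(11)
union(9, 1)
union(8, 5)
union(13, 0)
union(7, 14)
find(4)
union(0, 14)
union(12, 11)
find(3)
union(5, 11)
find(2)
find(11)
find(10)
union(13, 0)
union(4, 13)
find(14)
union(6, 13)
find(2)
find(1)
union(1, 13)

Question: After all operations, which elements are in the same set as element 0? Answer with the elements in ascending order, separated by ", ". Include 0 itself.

Step 1: union(10, 14) -> merged; set of 10 now {10, 14}
Step 2: union(0, 13) -> merged; set of 0 now {0, 13}
Step 3: union(7, 15) -> merged; set of 7 now {7, 15}
Step 4: union(11, 9) -> merged; set of 11 now {9, 11}
Step 5: union(1, 7) -> merged; set of 1 now {1, 7, 15}
Step 6: union(13, 6) -> merged; set of 13 now {0, 6, 13}
Step 7: union(9, 2) -> merged; set of 9 now {2, 9, 11}
Step 8: union(0, 2) -> merged; set of 0 now {0, 2, 6, 9, 11, 13}
Step 9: union(15, 5) -> merged; set of 15 now {1, 5, 7, 15}
Step 10: find(11) -> no change; set of 11 is {0, 2, 6, 9, 11, 13}
Step 11: union(9, 1) -> merged; set of 9 now {0, 1, 2, 5, 6, 7, 9, 11, 13, 15}
Step 12: union(8, 5) -> merged; set of 8 now {0, 1, 2, 5, 6, 7, 8, 9, 11, 13, 15}
Step 13: union(13, 0) -> already same set; set of 13 now {0, 1, 2, 5, 6, 7, 8, 9, 11, 13, 15}
Step 14: union(7, 14) -> merged; set of 7 now {0, 1, 2, 5, 6, 7, 8, 9, 10, 11, 13, 14, 15}
Step 15: find(4) -> no change; set of 4 is {4}
Step 16: union(0, 14) -> already same set; set of 0 now {0, 1, 2, 5, 6, 7, 8, 9, 10, 11, 13, 14, 15}
Step 17: union(12, 11) -> merged; set of 12 now {0, 1, 2, 5, 6, 7, 8, 9, 10, 11, 12, 13, 14, 15}
Step 18: find(3) -> no change; set of 3 is {3}
Step 19: union(5, 11) -> already same set; set of 5 now {0, 1, 2, 5, 6, 7, 8, 9, 10, 11, 12, 13, 14, 15}
Step 20: find(2) -> no change; set of 2 is {0, 1, 2, 5, 6, 7, 8, 9, 10, 11, 12, 13, 14, 15}
Step 21: find(11) -> no change; set of 11 is {0, 1, 2, 5, 6, 7, 8, 9, 10, 11, 12, 13, 14, 15}
Step 22: find(10) -> no change; set of 10 is {0, 1, 2, 5, 6, 7, 8, 9, 10, 11, 12, 13, 14, 15}
Step 23: union(13, 0) -> already same set; set of 13 now {0, 1, 2, 5, 6, 7, 8, 9, 10, 11, 12, 13, 14, 15}
Step 24: union(4, 13) -> merged; set of 4 now {0, 1, 2, 4, 5, 6, 7, 8, 9, 10, 11, 12, 13, 14, 15}
Step 25: find(14) -> no change; set of 14 is {0, 1, 2, 4, 5, 6, 7, 8, 9, 10, 11, 12, 13, 14, 15}
Step 26: union(6, 13) -> already same set; set of 6 now {0, 1, 2, 4, 5, 6, 7, 8, 9, 10, 11, 12, 13, 14, 15}
Step 27: find(2) -> no change; set of 2 is {0, 1, 2, 4, 5, 6, 7, 8, 9, 10, 11, 12, 13, 14, 15}
Step 28: find(1) -> no change; set of 1 is {0, 1, 2, 4, 5, 6, 7, 8, 9, 10, 11, 12, 13, 14, 15}
Step 29: union(1, 13) -> already same set; set of 1 now {0, 1, 2, 4, 5, 6, 7, 8, 9, 10, 11, 12, 13, 14, 15}
Component of 0: {0, 1, 2, 4, 5, 6, 7, 8, 9, 10, 11, 12, 13, 14, 15}

Answer: 0, 1, 2, 4, 5, 6, 7, 8, 9, 10, 11, 12, 13, 14, 15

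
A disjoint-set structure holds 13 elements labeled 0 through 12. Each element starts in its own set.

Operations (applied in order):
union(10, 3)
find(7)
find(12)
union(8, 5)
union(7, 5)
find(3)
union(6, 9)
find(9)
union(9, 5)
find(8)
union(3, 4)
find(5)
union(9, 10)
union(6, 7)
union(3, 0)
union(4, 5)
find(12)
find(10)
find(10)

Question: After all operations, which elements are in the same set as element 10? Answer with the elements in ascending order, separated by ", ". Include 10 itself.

Step 1: union(10, 3) -> merged; set of 10 now {3, 10}
Step 2: find(7) -> no change; set of 7 is {7}
Step 3: find(12) -> no change; set of 12 is {12}
Step 4: union(8, 5) -> merged; set of 8 now {5, 8}
Step 5: union(7, 5) -> merged; set of 7 now {5, 7, 8}
Step 6: find(3) -> no change; set of 3 is {3, 10}
Step 7: union(6, 9) -> merged; set of 6 now {6, 9}
Step 8: find(9) -> no change; set of 9 is {6, 9}
Step 9: union(9, 5) -> merged; set of 9 now {5, 6, 7, 8, 9}
Step 10: find(8) -> no change; set of 8 is {5, 6, 7, 8, 9}
Step 11: union(3, 4) -> merged; set of 3 now {3, 4, 10}
Step 12: find(5) -> no change; set of 5 is {5, 6, 7, 8, 9}
Step 13: union(9, 10) -> merged; set of 9 now {3, 4, 5, 6, 7, 8, 9, 10}
Step 14: union(6, 7) -> already same set; set of 6 now {3, 4, 5, 6, 7, 8, 9, 10}
Step 15: union(3, 0) -> merged; set of 3 now {0, 3, 4, 5, 6, 7, 8, 9, 10}
Step 16: union(4, 5) -> already same set; set of 4 now {0, 3, 4, 5, 6, 7, 8, 9, 10}
Step 17: find(12) -> no change; set of 12 is {12}
Step 18: find(10) -> no change; set of 10 is {0, 3, 4, 5, 6, 7, 8, 9, 10}
Step 19: find(10) -> no change; set of 10 is {0, 3, 4, 5, 6, 7, 8, 9, 10}
Component of 10: {0, 3, 4, 5, 6, 7, 8, 9, 10}

Answer: 0, 3, 4, 5, 6, 7, 8, 9, 10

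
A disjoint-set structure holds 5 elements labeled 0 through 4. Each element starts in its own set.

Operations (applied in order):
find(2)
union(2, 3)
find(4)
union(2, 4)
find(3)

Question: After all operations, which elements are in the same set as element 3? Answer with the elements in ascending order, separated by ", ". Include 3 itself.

Step 1: find(2) -> no change; set of 2 is {2}
Step 2: union(2, 3) -> merged; set of 2 now {2, 3}
Step 3: find(4) -> no change; set of 4 is {4}
Step 4: union(2, 4) -> merged; set of 2 now {2, 3, 4}
Step 5: find(3) -> no change; set of 3 is {2, 3, 4}
Component of 3: {2, 3, 4}

Answer: 2, 3, 4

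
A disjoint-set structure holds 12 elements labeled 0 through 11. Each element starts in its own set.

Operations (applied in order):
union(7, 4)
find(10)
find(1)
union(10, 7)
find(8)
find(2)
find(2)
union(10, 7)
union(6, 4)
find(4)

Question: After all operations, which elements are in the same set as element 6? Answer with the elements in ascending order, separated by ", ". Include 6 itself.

Answer: 4, 6, 7, 10

Derivation:
Step 1: union(7, 4) -> merged; set of 7 now {4, 7}
Step 2: find(10) -> no change; set of 10 is {10}
Step 3: find(1) -> no change; set of 1 is {1}
Step 4: union(10, 7) -> merged; set of 10 now {4, 7, 10}
Step 5: find(8) -> no change; set of 8 is {8}
Step 6: find(2) -> no change; set of 2 is {2}
Step 7: find(2) -> no change; set of 2 is {2}
Step 8: union(10, 7) -> already same set; set of 10 now {4, 7, 10}
Step 9: union(6, 4) -> merged; set of 6 now {4, 6, 7, 10}
Step 10: find(4) -> no change; set of 4 is {4, 6, 7, 10}
Component of 6: {4, 6, 7, 10}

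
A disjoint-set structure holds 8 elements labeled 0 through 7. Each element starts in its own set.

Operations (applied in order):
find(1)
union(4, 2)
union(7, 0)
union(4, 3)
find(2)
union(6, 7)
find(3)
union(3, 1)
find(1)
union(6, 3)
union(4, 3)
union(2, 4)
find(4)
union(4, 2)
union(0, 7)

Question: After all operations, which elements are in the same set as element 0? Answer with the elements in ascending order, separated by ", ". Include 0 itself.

Step 1: find(1) -> no change; set of 1 is {1}
Step 2: union(4, 2) -> merged; set of 4 now {2, 4}
Step 3: union(7, 0) -> merged; set of 7 now {0, 7}
Step 4: union(4, 3) -> merged; set of 4 now {2, 3, 4}
Step 5: find(2) -> no change; set of 2 is {2, 3, 4}
Step 6: union(6, 7) -> merged; set of 6 now {0, 6, 7}
Step 7: find(3) -> no change; set of 3 is {2, 3, 4}
Step 8: union(3, 1) -> merged; set of 3 now {1, 2, 3, 4}
Step 9: find(1) -> no change; set of 1 is {1, 2, 3, 4}
Step 10: union(6, 3) -> merged; set of 6 now {0, 1, 2, 3, 4, 6, 7}
Step 11: union(4, 3) -> already same set; set of 4 now {0, 1, 2, 3, 4, 6, 7}
Step 12: union(2, 4) -> already same set; set of 2 now {0, 1, 2, 3, 4, 6, 7}
Step 13: find(4) -> no change; set of 4 is {0, 1, 2, 3, 4, 6, 7}
Step 14: union(4, 2) -> already same set; set of 4 now {0, 1, 2, 3, 4, 6, 7}
Step 15: union(0, 7) -> already same set; set of 0 now {0, 1, 2, 3, 4, 6, 7}
Component of 0: {0, 1, 2, 3, 4, 6, 7}

Answer: 0, 1, 2, 3, 4, 6, 7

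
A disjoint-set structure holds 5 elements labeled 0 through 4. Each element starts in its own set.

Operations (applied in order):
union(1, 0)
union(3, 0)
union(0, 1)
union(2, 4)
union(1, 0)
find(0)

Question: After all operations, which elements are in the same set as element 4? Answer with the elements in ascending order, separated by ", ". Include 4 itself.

Answer: 2, 4

Derivation:
Step 1: union(1, 0) -> merged; set of 1 now {0, 1}
Step 2: union(3, 0) -> merged; set of 3 now {0, 1, 3}
Step 3: union(0, 1) -> already same set; set of 0 now {0, 1, 3}
Step 4: union(2, 4) -> merged; set of 2 now {2, 4}
Step 5: union(1, 0) -> already same set; set of 1 now {0, 1, 3}
Step 6: find(0) -> no change; set of 0 is {0, 1, 3}
Component of 4: {2, 4}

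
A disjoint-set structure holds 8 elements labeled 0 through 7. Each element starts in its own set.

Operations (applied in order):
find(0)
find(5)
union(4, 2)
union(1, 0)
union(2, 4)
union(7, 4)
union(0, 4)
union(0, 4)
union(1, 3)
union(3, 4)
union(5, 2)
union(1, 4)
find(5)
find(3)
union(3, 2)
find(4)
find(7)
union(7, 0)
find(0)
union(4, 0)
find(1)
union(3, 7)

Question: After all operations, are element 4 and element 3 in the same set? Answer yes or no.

Answer: yes

Derivation:
Step 1: find(0) -> no change; set of 0 is {0}
Step 2: find(5) -> no change; set of 5 is {5}
Step 3: union(4, 2) -> merged; set of 4 now {2, 4}
Step 4: union(1, 0) -> merged; set of 1 now {0, 1}
Step 5: union(2, 4) -> already same set; set of 2 now {2, 4}
Step 6: union(7, 4) -> merged; set of 7 now {2, 4, 7}
Step 7: union(0, 4) -> merged; set of 0 now {0, 1, 2, 4, 7}
Step 8: union(0, 4) -> already same set; set of 0 now {0, 1, 2, 4, 7}
Step 9: union(1, 3) -> merged; set of 1 now {0, 1, 2, 3, 4, 7}
Step 10: union(3, 4) -> already same set; set of 3 now {0, 1, 2, 3, 4, 7}
Step 11: union(5, 2) -> merged; set of 5 now {0, 1, 2, 3, 4, 5, 7}
Step 12: union(1, 4) -> already same set; set of 1 now {0, 1, 2, 3, 4, 5, 7}
Step 13: find(5) -> no change; set of 5 is {0, 1, 2, 3, 4, 5, 7}
Step 14: find(3) -> no change; set of 3 is {0, 1, 2, 3, 4, 5, 7}
Step 15: union(3, 2) -> already same set; set of 3 now {0, 1, 2, 3, 4, 5, 7}
Step 16: find(4) -> no change; set of 4 is {0, 1, 2, 3, 4, 5, 7}
Step 17: find(7) -> no change; set of 7 is {0, 1, 2, 3, 4, 5, 7}
Step 18: union(7, 0) -> already same set; set of 7 now {0, 1, 2, 3, 4, 5, 7}
Step 19: find(0) -> no change; set of 0 is {0, 1, 2, 3, 4, 5, 7}
Step 20: union(4, 0) -> already same set; set of 4 now {0, 1, 2, 3, 4, 5, 7}
Step 21: find(1) -> no change; set of 1 is {0, 1, 2, 3, 4, 5, 7}
Step 22: union(3, 7) -> already same set; set of 3 now {0, 1, 2, 3, 4, 5, 7}
Set of 4: {0, 1, 2, 3, 4, 5, 7}; 3 is a member.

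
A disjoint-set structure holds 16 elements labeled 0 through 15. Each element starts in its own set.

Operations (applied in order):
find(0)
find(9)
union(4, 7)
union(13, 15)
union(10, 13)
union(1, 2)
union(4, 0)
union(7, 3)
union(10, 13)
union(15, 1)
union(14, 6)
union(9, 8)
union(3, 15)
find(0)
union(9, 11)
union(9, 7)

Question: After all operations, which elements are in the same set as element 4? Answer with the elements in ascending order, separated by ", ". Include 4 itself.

Answer: 0, 1, 2, 3, 4, 7, 8, 9, 10, 11, 13, 15

Derivation:
Step 1: find(0) -> no change; set of 0 is {0}
Step 2: find(9) -> no change; set of 9 is {9}
Step 3: union(4, 7) -> merged; set of 4 now {4, 7}
Step 4: union(13, 15) -> merged; set of 13 now {13, 15}
Step 5: union(10, 13) -> merged; set of 10 now {10, 13, 15}
Step 6: union(1, 2) -> merged; set of 1 now {1, 2}
Step 7: union(4, 0) -> merged; set of 4 now {0, 4, 7}
Step 8: union(7, 3) -> merged; set of 7 now {0, 3, 4, 7}
Step 9: union(10, 13) -> already same set; set of 10 now {10, 13, 15}
Step 10: union(15, 1) -> merged; set of 15 now {1, 2, 10, 13, 15}
Step 11: union(14, 6) -> merged; set of 14 now {6, 14}
Step 12: union(9, 8) -> merged; set of 9 now {8, 9}
Step 13: union(3, 15) -> merged; set of 3 now {0, 1, 2, 3, 4, 7, 10, 13, 15}
Step 14: find(0) -> no change; set of 0 is {0, 1, 2, 3, 4, 7, 10, 13, 15}
Step 15: union(9, 11) -> merged; set of 9 now {8, 9, 11}
Step 16: union(9, 7) -> merged; set of 9 now {0, 1, 2, 3, 4, 7, 8, 9, 10, 11, 13, 15}
Component of 4: {0, 1, 2, 3, 4, 7, 8, 9, 10, 11, 13, 15}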